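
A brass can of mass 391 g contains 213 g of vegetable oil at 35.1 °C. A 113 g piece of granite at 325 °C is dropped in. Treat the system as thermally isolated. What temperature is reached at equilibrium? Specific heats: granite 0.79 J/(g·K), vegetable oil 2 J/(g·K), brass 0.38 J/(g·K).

T_f ≈ 74.1 °C

With ΣQ=0 the equilibrium temperature is the m·c-weighted mean:
T_f = (89.27*325 + 426*35.1 + 148.58*35.1) / (89.27 + 426 + 148.58)
    = 49181 / 663.85 ≈ 74.08 °C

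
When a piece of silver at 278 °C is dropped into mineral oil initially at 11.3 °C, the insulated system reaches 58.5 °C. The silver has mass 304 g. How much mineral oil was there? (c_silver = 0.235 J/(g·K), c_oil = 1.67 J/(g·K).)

m ≈ 199 g

|Q_silver| = |Q_oil|:
304×0.235×(278 − 58.5) = m×1.67×(58.5 − 11.3)
78.82 m = 15681  ⇒  m ≈ 198.9 g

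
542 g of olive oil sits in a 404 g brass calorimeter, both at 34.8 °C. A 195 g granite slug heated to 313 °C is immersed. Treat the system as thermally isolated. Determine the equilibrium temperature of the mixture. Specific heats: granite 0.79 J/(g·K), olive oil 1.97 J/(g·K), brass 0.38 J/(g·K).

T_f ≈ 66.0 °C

Heat gained plus heat lost sum to zero:
195×0.79×(T − 313) + 542×1.97×(T − 34.8) + 404×0.38×(T − 34.8) = 0
154.05(T − 313) + 1067.7(T − 34.8) + 153.52(T − 34.8) = 0
1375.3 T = 90717
T = 90717 / 1375.3 = 66 °C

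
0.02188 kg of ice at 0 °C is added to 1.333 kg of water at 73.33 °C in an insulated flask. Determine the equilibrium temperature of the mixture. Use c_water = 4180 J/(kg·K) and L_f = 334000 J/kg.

T_f ≈ 70.9 °C

Taking heat into each body as positive, Σ m c ΔT = 0:
latent heat to melt: 0.02188·334000 = 7307.9
  meltwater 0→T: 0.02188·4180·T = 91.46 T
  water: 5571.9(T − 73.33)
5663.4 T = 408590 − 7307.9 = 401282
T ≈ 70.86 °C. Since T > 0 °C, the all-ice-melts assumption holds.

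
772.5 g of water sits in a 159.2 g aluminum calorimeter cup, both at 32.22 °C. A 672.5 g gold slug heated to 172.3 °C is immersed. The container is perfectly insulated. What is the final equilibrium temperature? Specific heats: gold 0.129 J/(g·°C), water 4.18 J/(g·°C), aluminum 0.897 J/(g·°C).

T_f ≈ 35.7 °C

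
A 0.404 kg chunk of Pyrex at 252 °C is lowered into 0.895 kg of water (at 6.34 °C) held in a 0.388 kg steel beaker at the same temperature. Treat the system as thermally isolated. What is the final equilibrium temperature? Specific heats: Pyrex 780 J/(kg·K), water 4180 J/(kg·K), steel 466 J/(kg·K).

T_f ≈ 24.6 °C

With ΣQ=0 the equilibrium temperature is the m·c-weighted mean:
T_f = (315.12×252 + 3741.1×6.34 + 180.81×6.34) / (315.12 + 3741.1 + 180.81)
    = 104275 / 4237 ≈ 24.61 °C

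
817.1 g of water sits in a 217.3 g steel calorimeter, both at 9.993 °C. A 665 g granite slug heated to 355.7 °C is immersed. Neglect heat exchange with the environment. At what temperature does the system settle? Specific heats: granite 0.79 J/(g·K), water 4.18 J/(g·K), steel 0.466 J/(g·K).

T_f ≈ 54.9 °C

Taking heat into each body as positive, Σ m c ΔT = 0:
665·0.79·(T − 355.7) + 817.1·4.18·(T − 9.993) + 217.3·0.466·(T − 9.993) = 0
525.35(T − 355.7) + 3415.5(T − 9.993) + 101.26(T − 9.993) = 0
4042.1 T = 222010
T ≈ 54.92 °C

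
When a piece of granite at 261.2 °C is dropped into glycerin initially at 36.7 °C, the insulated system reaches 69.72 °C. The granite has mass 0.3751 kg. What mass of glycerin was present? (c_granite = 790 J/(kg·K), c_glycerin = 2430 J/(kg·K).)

|Q_granite| = |Q_glycerin|:
0.3751·790·(261.2 − 69.72) = m·2430·(69.72 − 36.7)
80239 m = 56741  ⇒  m ≈ 0.7072 kg

m ≈ 0.707 kg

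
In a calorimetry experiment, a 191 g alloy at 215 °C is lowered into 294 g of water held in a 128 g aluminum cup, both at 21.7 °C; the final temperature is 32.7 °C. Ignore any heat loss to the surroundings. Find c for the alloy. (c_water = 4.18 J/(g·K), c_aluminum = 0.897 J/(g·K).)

c ≈ 0.425 J/(g·K)

Energy conservation, ΣQ = 0:
191×c×(32.7 − 215) + 294×4.18×(32.7 − 21.7) + 128×0.897×(32.7 − 21.7) = 0
-34819 c = -14781
c = -14781/-34819 ≈ 0.4245 J/(g·K)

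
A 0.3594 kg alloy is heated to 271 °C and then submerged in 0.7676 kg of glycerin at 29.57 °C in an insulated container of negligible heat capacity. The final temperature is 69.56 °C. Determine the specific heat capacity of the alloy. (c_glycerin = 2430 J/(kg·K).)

c ≈ 1030 J/(kg·K)

Heat lost by the alloy = heat gained by the glycerin:
0.3594·c·(271 − 69.56) = 0.7676·2430·(69.56 − 29.57)
72.4 c = 74592  ⇒  c ≈ 1030 J/(kg·K)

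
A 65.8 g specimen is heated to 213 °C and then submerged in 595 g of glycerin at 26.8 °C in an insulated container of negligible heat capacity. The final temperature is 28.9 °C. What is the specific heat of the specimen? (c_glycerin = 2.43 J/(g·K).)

c ≈ 0.251 J/(g·K)

Conservation of energy gives ΣQ = 0:
65.8×c×(28.9 − 213) + 595×2.43×(28.9 − 26.8) = 0
-12114 c = -3036.3
c = -3036.3/-12114 ≈ 0.2506 J/(g·K)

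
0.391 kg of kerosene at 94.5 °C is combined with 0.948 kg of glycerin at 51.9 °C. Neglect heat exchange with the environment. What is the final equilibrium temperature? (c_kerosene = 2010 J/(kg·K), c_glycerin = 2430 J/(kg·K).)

T_f ≈ 62.7 °C

T_f is the heat-capacity-weighted average of the initial temperatures:
T_f = (785.91×94.5 + 2303.6×51.9) / (785.91 + 2303.6)
    = 193827 / 3089.6 ≈ 62.74 °C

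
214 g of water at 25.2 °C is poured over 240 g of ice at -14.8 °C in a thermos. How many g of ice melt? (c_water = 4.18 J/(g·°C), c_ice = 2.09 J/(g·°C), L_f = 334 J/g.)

m_melted ≈ 45.3 g

Cooling the water to 0 °C releases 214×4.18×25.2 = 22542 J.
Warming the ice to 0 °C takes 240×2.09×14.8 = 7423.7 J, leaving 15118 J for melting.
To melt every bit of ice: 240×334 = 80160 J.
Since 15118 < 80160 J, not all the ice melts; equilibrium is at 0 °C.
Mass melted = 15118/334 ≈ 45.26 g.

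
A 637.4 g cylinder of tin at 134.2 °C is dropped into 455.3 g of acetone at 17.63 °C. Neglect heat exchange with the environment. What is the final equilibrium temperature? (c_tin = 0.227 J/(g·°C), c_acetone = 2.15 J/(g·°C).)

Net heat exchanged in the isolated system is zero:
637.4*0.227*(T − 134.2) + 455.3*2.15*(T − 17.63) = 0
(144.69 + 978.89) T = 144.69*134.2 + 978.89*17.63
T ≈ 32.64 °C

T_f ≈ 32.6 °C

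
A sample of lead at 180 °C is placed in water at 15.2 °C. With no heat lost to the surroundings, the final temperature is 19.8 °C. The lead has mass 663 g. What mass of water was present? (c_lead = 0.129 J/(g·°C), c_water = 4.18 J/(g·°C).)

Taking heat into each body as positive, Σ m c ΔT = 0:
663·0.129·(19.8 − 180) + m·4.18·(19.8 − 15.2) = 0
19.23 m = 13701
m = 13701/19.23 ≈ 712.6 g

m ≈ 713 g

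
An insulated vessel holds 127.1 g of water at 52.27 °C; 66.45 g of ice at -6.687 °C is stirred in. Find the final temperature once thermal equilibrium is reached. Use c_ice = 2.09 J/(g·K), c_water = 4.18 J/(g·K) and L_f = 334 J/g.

T_f ≈ 5.7 °C

Net heat exchanged in the isolated system is zero:
warm ice to 0 °C: 66.45·2.09·(0 − (-6.687)) = 928.69
  melt ice: 66.45·334 = 22194
  warm the meltwater: 277.76 T
  water cools: 127.1·4.18·(T − 52.27) = 531.28(T − 52.27)
809.04 T = 27770 − 23123 = 4646.9
T ≈ 5.74 °C — above 0 °C, consistent with complete melting.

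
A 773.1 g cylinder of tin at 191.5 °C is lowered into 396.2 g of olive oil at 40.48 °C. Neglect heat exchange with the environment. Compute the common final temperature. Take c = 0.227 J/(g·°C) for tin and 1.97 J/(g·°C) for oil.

|Q_tin| = |Q_oil|:
773.1×0.227×(191.5 − T) = 396.2×1.97×(T − 40.48)
175.49(191.5 − T) = 780.51(T − 40.48)
956.01 T = 65202  ⇒  T ≈ 68.20 °C

T_f ≈ 68.2 °C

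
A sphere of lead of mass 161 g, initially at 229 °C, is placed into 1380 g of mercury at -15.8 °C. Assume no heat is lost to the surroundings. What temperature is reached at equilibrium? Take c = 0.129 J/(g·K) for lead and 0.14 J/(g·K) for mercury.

Conservation of energy gives ΣQ = 0:
161·0.129·(T − 229) + 1380·0.14·(T − (-15.8)) = 0
20.77(T − 229) + 193.2(T − (-15.8)) = 0
213.97 T = 1703.5
T = 1703.5 / 213.97 = 7.96 °C

T_f ≈ 8.0 °C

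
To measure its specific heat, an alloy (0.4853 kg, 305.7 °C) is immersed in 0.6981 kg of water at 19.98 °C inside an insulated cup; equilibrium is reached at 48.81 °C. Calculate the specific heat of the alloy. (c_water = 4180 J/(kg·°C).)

c ≈ 675 J/(kg·°C)

Heat gained plus heat lost sum to zero:
0.4853×c×(48.81 − 305.7) + 0.6981×4180×(48.81 − 19.98) = 0
-124.67 c = -84128
c = -84128/-124.67 ≈ 674.8 J/(kg·°C)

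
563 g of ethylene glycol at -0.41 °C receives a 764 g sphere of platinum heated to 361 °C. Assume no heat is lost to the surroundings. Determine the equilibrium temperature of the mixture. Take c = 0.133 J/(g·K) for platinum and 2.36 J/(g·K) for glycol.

T_f is the heat-capacity-weighted average of the initial temperatures:
T_f = (101.61·361 + 1328.7·(-0.41)) / (101.61 + 1328.7)
    = 36137 / 1430.3 ≈ 25.27 °C

T_f ≈ 25.3 °C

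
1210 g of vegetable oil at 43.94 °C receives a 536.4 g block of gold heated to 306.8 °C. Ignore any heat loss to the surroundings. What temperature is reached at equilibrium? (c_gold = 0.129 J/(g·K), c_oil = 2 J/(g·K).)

T_f ≈ 51.2 °C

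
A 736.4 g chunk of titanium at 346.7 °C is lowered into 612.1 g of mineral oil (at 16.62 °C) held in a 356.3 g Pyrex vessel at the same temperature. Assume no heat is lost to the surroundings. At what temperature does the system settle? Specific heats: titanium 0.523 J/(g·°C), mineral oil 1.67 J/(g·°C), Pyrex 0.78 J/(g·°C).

Conservation of energy gives ΣQ = 0:
736.4*0.523*(T − 346.7) + 612.1*1.67*(T − 16.62) + 356.3*0.78*(T − 16.62) = 0
1685.3 T = 155135
T = 155135/1685.3 ≈ 92.05 °C

T_f ≈ 92.1 °C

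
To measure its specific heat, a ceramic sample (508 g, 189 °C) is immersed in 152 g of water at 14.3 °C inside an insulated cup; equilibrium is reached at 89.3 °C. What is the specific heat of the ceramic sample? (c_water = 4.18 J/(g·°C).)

m_s c (T_s − T_f) = m_water c_water (T_f − T_0):
508×c×(189 − 89.3) = 152×4.18×(89.3 − 14.3)
50648 c = 47652  ⇒  c ≈ 0.9409 J/(g·°C)

c ≈ 0.941 J/(g·°C)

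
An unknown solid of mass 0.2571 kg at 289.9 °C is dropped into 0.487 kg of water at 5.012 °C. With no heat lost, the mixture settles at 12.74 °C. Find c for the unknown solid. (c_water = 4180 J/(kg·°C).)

c ≈ 221 J/(kg·°C)

Conservation of energy gives ΣQ = 0:
0.2571·c·(12.74 − 289.9) + 0.487·4180·(12.74 − 5.012) = 0
-71.26 c = -15732
c = -15732/-71.26 ≈ 220.8 J/(kg·°C)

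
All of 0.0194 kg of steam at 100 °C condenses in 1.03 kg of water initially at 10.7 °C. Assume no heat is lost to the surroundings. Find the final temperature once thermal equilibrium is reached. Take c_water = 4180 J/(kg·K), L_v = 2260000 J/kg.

Let T be the final temperature. ΣQ_i = 0:
condense steam: −0.0194×2260000 = −43844
  condensate cools 100→T: 0.0194×4180×(T − 100) = 81.09(T − 100)
  original water: 4305.4(T − 10.7)
4386.5 T = 43844 + 8109.2 + 46068 = 98021
T ≈ 22.35 °C — below 100 °C, confirming all the steam condensed.

T_f ≈ 22.3 °C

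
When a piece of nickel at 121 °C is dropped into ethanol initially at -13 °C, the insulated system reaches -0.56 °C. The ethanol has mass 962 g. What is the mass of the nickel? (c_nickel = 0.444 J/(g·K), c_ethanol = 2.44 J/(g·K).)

m ≈ 541 g

Net heat exchanged in the isolated system is zero:
m×0.444×(-0.56 − 121) + 962×2.44×(-0.56 − (-13)) = 0
-53.97 m = -29200
m = -29200/-53.97 ≈ 541 g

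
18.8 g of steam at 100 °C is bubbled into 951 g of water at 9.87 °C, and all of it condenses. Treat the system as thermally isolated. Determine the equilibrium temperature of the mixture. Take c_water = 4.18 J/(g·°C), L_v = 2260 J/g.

T_f ≈ 22.1 °C

Net heat exchanged in the isolated system is zero:
steam→water at 100 °C releases m L_v = 18.8×2260 = 42488; condensed water 100 °C→T: 78.58(T − 100); original water: 3975.2(T − 9.87)
4053.8 T = 42488 + 7858.4 + 39235 = 89581
T ≈ 22.10 °C — below 100 °C, confirming all the steam condensed.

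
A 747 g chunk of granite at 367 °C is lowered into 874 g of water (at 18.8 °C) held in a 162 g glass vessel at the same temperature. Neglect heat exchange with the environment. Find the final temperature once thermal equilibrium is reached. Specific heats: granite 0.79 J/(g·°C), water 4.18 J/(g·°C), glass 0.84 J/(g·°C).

T_f ≈ 65.7 °C

Let T be the final temperature. ΣQ_i = 0:
747×0.79×(T − 367) + 874×4.18×(T − 18.8) + 162×0.84×(T − 18.8) = 0
590.13(T − 367) + 3653.3(T − 18.8) + 136.08(T − 18.8) = 0
(590.13 + 3653.3 + 136.08) T = 590.13×367 + 3653.3×18.8 + 136.08×18.8
T = 287818/4379.5 ≈ 65.72 °C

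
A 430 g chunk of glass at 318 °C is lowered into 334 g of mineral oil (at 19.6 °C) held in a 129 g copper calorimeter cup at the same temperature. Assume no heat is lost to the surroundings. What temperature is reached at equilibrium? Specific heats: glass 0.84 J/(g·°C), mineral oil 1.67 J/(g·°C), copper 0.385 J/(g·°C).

T_f ≈ 130.9 °C

T_f is the heat-capacity-weighted average of the initial temperatures:
T_f = (361.2×318 + 557.78×19.6 + 49.66×19.6) / (361.2 + 557.78 + 49.66)
    = 126768 / 968.64 ≈ 130.87 °C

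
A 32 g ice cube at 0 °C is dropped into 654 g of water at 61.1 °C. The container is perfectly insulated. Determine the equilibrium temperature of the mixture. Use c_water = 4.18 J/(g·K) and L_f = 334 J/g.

T_f ≈ 54.5 °C

Taking heat into each body as positive, Σ m c ΔT = 0:
fusion: m_ice L_f = 32×334 = 10688
  meltwater 0→T: 32×4.18×T = 133.76 T
  water: 2733.7(T − 61.1)
2867.5 T = 167030 − 10688 = 156342
T ≈ 54.52 °C. Since T > 0 °C, the all-ice-melts assumption holds.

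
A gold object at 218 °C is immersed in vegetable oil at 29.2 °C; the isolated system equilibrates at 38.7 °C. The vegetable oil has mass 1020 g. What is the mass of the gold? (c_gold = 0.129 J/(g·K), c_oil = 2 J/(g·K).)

m ≈ 838 g

Energy conservation, ΣQ = 0:
m×0.129×(38.7 − 218) + 1020×2×(38.7 − 29.2) = 0
-23.13 m = -19380
m = -19380/-23.13 ≈ 837.9 g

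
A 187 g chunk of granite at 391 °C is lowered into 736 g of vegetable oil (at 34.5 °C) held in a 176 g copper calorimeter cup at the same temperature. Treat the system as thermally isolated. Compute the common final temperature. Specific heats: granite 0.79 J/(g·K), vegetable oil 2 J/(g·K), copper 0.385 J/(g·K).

T_f ≈ 65.7 °C

Net heat exchanged in the isolated system is zero:
187·0.79·(T − 391) + 736·2·(T − 34.5) + 176·0.385·(T − 34.5) = 0
147.73(T − 391) + 1472(T − 34.5) + 67.76(T − 34.5) = 0
(147.73 + 1472 + 67.76) T = 147.73·391 + 1472·34.5 + 67.76·34.5
T = 110884/1687.5 ≈ 65.71 °C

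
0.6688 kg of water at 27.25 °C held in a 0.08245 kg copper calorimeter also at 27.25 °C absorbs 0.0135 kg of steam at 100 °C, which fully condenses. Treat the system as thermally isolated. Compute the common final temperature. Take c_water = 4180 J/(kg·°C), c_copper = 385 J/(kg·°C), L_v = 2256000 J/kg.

T_f ≈ 39.2 °C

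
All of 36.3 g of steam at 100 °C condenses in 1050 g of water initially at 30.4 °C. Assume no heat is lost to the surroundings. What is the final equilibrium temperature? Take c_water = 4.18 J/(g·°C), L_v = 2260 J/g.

T_f ≈ 50.8 °C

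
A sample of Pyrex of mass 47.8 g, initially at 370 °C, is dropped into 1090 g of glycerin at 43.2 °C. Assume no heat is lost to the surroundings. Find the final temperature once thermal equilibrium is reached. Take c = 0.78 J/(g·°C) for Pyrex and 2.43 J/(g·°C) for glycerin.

Taking heat into each body as positive, Σ m c ΔT = 0:
47.8*0.78*(T − 370) + 1090*2.43*(T − 43.2) = 0
37.28(T − 370) + 2648.7(T − 43.2) = 0
2686 T = 128219
T ≈ 47.74 °C

T_f ≈ 47.7 °C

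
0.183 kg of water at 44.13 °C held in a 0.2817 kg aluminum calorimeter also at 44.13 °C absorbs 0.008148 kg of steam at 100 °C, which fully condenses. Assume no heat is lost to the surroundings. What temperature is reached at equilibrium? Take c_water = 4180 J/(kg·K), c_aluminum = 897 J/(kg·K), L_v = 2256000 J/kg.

T_f ≈ 63.4 °C

Taking heat into each body as positive, Σ m c ΔT = 0:
condense steam: −0.008148×2256000 = −18382; condensed water 100 °C→T: 34.06(T − 100); original water: 764.94(T − 44.13); cup: 252.68(T − 44.13)
1051.7 T = 18382 + 3405.9 + 44908 = 66696
T ≈ 63.42 °C — below 100 °C, confirming all the steam condensed.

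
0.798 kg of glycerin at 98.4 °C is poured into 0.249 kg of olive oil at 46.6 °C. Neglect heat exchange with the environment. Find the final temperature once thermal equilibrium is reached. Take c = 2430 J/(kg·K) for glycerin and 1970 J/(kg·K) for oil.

With ΣQ=0 the equilibrium temperature is the m·c-weighted mean:
T_f = (1939.1*98.4 + 490.53*46.6) / (1939.1 + 490.53)
    = 213670 / 2429.7 ≈ 87.94 °C

T_f ≈ 87.9 °C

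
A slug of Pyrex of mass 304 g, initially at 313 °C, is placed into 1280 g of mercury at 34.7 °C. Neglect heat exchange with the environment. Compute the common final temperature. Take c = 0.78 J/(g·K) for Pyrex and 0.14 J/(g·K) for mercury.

T_f ≈ 193.2 °C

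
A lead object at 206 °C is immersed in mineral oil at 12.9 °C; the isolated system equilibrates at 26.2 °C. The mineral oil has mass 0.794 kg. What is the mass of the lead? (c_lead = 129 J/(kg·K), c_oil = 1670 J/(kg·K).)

Conservation of energy gives ΣQ = 0:
m×129×(26.2 − 206) + 0.794×1670×(26.2 − 12.9) = 0
-23194 m = -17636
m = -17636/-23194 ≈ 0.7603 kg

m ≈ 0.76 kg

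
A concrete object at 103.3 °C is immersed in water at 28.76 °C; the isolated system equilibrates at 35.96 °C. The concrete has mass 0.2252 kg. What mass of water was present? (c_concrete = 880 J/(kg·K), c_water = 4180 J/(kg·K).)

|Q_concrete| = |Q_water|:
0.2252×880×(103.3 − 35.96) = m×4180×(35.96 − 28.76)
30096 m = 13345  ⇒  m ≈ 0.4434 kg

m ≈ 0.443 kg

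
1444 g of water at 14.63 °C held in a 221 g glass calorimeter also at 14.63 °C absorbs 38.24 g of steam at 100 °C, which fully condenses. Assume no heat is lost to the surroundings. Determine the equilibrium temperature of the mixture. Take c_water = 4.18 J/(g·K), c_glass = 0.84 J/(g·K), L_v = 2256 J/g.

Heat gained plus heat lost sum to zero:
steam→water at 100 °C releases m L_v = 38.24×2256 = 86269
  condensate cools 100→T: 38.24×4.18×(T − 100) = 159.84(T − 100)
  original water: 6035.9(T − 14.63)
  glass cup: 221×0.84×(T − 14.63) = 185.64(T − 14.63)
6381.4 T = 86269 + 15984 + 91021 = 193275
T ≈ 30.29 °C (< 100 °C, so full condensation is consistent).

T_f ≈ 30.3 °C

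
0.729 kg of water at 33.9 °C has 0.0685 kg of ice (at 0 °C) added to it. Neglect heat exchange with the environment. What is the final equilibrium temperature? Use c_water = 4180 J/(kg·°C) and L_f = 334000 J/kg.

Energy balance with sensible and latent terms:
latent heat to melt: 0.0685×334000 = 22879; meltwater 0→T: 0.0685×4180×T = 286.33 T; water cools: 0.729×4180×(T − 33.9) = 3047.2(T − 33.9)
3333.5 T = 103301 − 22879 = 80422
T ≈ 24.12 °C (positive, so assuming full melt was valid).

T_f ≈ 24.1 °C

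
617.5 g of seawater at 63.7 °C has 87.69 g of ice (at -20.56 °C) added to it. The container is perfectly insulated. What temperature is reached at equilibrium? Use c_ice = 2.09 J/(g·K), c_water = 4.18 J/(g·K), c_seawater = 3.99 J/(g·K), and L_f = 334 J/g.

T_f ≈ 43.8 °C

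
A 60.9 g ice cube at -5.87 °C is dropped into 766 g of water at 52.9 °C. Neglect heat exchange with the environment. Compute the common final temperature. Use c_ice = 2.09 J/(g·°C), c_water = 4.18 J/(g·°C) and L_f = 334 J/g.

Conservation of energy gives ΣQ = 0:
ice -5.87→0 °C: 60.9×2.09×5.87 = 747.14; fusion: m_ice L_f = 60.9×334 = 20341; meltwater 0→T: 60.9×4.18×T = 254.56 T; water cools: 766×4.18×(T − 52.9) = 3201.9(T − 52.9)
3456.4 T = 169379 − 21088 = 148292
T ≈ 42.90 °C. Since T > 0 °C, the all-ice-melts assumption holds.

T_f ≈ 42.9 °C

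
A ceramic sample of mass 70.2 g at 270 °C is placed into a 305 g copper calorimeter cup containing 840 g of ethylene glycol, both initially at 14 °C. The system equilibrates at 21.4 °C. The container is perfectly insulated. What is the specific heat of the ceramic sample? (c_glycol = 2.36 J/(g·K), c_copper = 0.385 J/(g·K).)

Setting the total heat transfer to zero:
70.2·c·(21.4 − 270) + 840·2.36·(21.4 − 14) + 305·0.385·(21.4 − 14) = 0
-17452 c = -15539
c = -15539/-17452 ≈ 0.8904 J/(g·K)

c ≈ 0.89 J/(g·K)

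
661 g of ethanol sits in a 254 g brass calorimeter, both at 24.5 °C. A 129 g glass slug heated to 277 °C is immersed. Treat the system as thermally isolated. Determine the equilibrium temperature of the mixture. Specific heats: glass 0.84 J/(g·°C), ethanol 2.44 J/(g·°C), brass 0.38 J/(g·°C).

T_f is the heat-capacity-weighted average of the initial temperatures:
T_f = (108.36×277 + 1612.8×24.5 + 96.52×24.5) / (108.36 + 1612.8 + 96.52)
    = 71895 / 1817.7 ≈ 39.55 °C

T_f ≈ 39.6 °C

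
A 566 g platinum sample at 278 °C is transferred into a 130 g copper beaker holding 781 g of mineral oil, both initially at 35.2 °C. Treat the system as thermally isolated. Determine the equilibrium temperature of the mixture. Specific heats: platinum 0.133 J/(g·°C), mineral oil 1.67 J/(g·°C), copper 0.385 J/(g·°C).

Taking heat into each body as positive, Σ m c ΔT = 0:
566×0.133×(T − 278) + 781×1.67×(T − 35.2) + 130×0.385×(T − 35.2) = 0
75.28(T − 278) + 1304.3(T − 35.2) + 50.05(T − 35.2) = 0
1429.6 T = 68599
T = 68599 / 1429.6 = 48 °C

T_f ≈ 48.0 °C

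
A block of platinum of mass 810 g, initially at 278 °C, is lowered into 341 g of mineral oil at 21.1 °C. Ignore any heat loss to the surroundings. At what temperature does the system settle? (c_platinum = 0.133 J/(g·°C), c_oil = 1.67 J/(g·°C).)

T_f ≈ 62.0 °C

Setting the total heat transfer to zero:
810·0.133·(T − 278) + 341·1.67·(T − 21.1) = 0
(107.73 + 569.47) T = 107.73·278 + 569.47·21.1
T = 41965/677.2 ≈ 61.97 °C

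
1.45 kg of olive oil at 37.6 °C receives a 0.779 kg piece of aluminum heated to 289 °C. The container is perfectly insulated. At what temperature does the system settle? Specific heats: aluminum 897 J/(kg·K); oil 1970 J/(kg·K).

Conservation of energy gives ΣQ = 0:
0.779*897*(T − 289) + 1.45*1970*(T − 37.6) = 0
698.76(T − 289) + 2856.5(T − 37.6) = 0
(698.76 + 2856.5) T = 698.76*289 + 2856.5*37.6
T ≈ 87.01 °C

T_f ≈ 87.0 °C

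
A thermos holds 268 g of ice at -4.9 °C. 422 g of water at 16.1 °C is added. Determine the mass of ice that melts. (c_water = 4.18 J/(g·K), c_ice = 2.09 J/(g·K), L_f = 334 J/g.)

m_melted ≈ 76.8 g

Cooling the water to 0 °C releases 422×4.18×16.1 = 28400 J.
Warming the ice to 0 °C takes 268×2.09×4.9 = 2744.6 J, leaving 25655 J for melting.
Melting all 268 g of ice would need 268×334 = 89512 J.
Since 25655 < 89512 J, not all the ice melts; equilibrium is at 0 °C.
m_melt = 25655 / L_f = 76.81 g.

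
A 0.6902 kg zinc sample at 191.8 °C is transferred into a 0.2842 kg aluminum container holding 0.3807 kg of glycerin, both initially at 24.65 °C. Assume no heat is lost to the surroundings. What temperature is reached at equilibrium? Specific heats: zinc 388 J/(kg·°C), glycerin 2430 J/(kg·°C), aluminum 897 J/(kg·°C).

Energy conservation, ΣQ = 0:
0.6902·388·(T − 191.8) + 0.3807·2430·(T − 24.65) + 0.2842·897·(T − 24.65) = 0
267.8(T − 191.8) + 925.1(T − 24.65) + 254.93(T − 24.65) = 0
1447.8 T = 80451
T = 80451 / 1447.8 = 55.6 °C

T_f ≈ 55.6 °C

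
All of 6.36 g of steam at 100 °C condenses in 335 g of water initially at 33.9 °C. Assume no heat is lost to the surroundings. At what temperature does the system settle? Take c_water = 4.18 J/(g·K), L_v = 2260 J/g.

Setting the total heat transfer to zero:
steam→water at 100 °C releases m L_v = 6.36·2260 = 14374; condensed water 100 °C→T: 26.58(T − 100); original water: 1400.3(T − 33.9)
1426.9 T = 14374 + 2658.5 + 47470 = 64502
T ≈ 45.20 °C (< 100 °C, so full condensation is consistent).

T_f ≈ 45.2 °C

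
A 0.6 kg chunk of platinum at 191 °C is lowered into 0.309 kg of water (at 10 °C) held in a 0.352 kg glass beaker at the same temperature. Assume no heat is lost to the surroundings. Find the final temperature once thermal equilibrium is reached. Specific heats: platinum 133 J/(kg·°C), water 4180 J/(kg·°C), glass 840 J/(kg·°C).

T_f is the heat-capacity-weighted average of the initial temperatures:
T_f = (79.8*191 + 1291.6*10 + 295.68*10) / (79.8 + 1291.6 + 295.68)
    = 31115 / 1667.1 ≈ 18.66 °C

T_f ≈ 18.7 °C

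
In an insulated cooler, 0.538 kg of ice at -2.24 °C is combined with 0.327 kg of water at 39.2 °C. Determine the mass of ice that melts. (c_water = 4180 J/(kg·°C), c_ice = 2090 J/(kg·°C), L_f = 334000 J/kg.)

m_melted ≈ 0.153 kg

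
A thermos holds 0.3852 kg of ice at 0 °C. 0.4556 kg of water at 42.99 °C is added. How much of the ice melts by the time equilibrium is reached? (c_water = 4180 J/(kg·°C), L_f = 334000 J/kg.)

m_melted ≈ 0.245 kg

Cooling the water to 0 °C releases 0.4556×4180×42.99 = 81870 J.
Melting all 0.3852 kg of ice would need 0.3852×334000 = 128657 J.
Since 81870 < 128657 J, not all the ice melts; equilibrium is at 0 °C.
Mass melted = 81870/334000 ≈ 0.2451 kg.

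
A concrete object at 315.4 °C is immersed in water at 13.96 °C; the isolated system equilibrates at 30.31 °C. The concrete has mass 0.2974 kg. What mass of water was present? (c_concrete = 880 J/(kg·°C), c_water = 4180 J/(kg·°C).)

|Q_concrete| = |Q_water|:
0.2974·880·(315.4 − 30.31) = m·4180·(30.31 − 13.96)
68343 m = 74611  ⇒  m ≈ 1.092 kg

m ≈ 1.09 kg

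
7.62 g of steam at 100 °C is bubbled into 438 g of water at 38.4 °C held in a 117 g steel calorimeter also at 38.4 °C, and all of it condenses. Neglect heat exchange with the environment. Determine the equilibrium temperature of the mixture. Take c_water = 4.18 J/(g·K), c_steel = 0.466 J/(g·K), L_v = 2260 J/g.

Conservation of energy gives ΣQ = 0:
latent heat released on condensation: 7.62×2260 = 17221; condensate cools 100→T: 7.62×4.18×(T − 100) = 31.85(T − 100); original water: 1830.8(T − 38.4); steel cup: 117×0.466×(T − 38.4) = 54.52(T − 38.4)
1917.2 T = 17221 + 3185.2 + 72398 = 92804
T ≈ 48.41 °C, under the boiling point, so the assumption holds.

T_f ≈ 48.4 °C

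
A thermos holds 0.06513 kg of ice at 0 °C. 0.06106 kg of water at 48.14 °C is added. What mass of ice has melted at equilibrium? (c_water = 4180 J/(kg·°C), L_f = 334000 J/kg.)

m_melted ≈ 0.0368 kg

Water can give up m c ΔT = 0.06106·4180·48.14 = 12287 J before reaching 0 °C.
Fully melting the ice requires m_ice L_f = 0.06513·334000 = 21753 J.
That's not enough to melt it all — equilibrium is at 0 °C with ice remaining.
Mass melted = 12287/334000 ≈ 0.03679 kg.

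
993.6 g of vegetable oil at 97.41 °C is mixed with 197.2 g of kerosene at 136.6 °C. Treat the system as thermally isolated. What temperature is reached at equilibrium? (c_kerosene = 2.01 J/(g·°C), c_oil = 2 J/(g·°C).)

T_f ≈ 103.9 °C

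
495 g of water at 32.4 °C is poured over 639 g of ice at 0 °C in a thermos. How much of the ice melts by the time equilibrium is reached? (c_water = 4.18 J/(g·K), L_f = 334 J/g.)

Heat available from the water dropping to 0 °C: 495·4.18·32.4 = 67039 J.
Fully melting the ice requires m_ice L_f = 639·334 = 213426 J.
67039 J < 213426 J, so only part of the ice melts and the system sits at 0 °C.
Mass melted = 67039/334 ≈ 200.7 g.

m_melted ≈ 201 g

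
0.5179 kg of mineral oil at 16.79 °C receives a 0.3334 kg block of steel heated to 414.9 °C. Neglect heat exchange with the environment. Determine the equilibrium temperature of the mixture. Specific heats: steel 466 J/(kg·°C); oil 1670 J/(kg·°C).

Taking heat into each body as positive, Σ m c ΔT = 0:
0.3334×466×(T − 414.9) + 0.5179×1670×(T − 16.79) = 0
(155.36 + 864.89) T = 155.36×414.9 + 864.89×16.79
T ≈ 77.41 °C

T_f ≈ 77.4 °C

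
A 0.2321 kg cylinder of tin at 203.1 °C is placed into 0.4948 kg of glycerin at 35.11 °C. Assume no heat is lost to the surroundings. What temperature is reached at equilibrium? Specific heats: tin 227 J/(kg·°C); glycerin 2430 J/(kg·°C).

T_f ≈ 42.2 °C

T_f = Σ m_i c_i T_i / Σ m_i c_i:
T_f = (52.69·203.1 + 1202.4·35.11) / (52.69 + 1202.4)
    = 52916 / 1255.1 ≈ 42.16 °C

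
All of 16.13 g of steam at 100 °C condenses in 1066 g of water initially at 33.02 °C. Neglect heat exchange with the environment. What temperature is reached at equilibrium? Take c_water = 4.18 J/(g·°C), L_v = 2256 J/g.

T_f ≈ 42.1 °C

Conservation of energy gives ΣQ = 0:
steam→water at 100 °C releases m L_v = 16.13·2256 = 36389; condensed water 100 °C→T: 67.42(T − 100); original water: 4455.9(T − 33.02)
4523.3 T = 36389 + 6742.3 + 147133 = 190265
T ≈ 42.06 °C, under the boiling point, so the assumption holds.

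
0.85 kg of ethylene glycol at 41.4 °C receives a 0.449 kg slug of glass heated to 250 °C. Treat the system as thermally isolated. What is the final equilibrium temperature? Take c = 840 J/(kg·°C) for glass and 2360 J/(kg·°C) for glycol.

T_f is the heat-capacity-weighted average of the initial temperatures:
T_f = (377.16*250 + 2006*41.4) / (377.16 + 2006)
    = 177338 / 2383.2 ≈ 74.41 °C

T_f ≈ 74.4 °C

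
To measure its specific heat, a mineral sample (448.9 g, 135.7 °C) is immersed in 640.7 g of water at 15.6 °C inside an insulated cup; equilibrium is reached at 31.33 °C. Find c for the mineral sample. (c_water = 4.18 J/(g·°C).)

Heat lost by the mineral sample = heat gained by the water:
448.9×c×(135.7 − 31.33) = 640.7×4.18×(31.33 − 15.6)
46852 c = 42127  ⇒  c ≈ 0.8992 J/(g·°C)

c ≈ 0.899 J/(g·°C)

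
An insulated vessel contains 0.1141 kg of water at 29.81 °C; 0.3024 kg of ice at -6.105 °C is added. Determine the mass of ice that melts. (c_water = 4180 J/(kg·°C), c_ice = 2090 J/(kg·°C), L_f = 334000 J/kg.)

Cooling the water to 0 °C releases 0.1141×4180×29.81 = 14218 J.
Warming the ice to 0 °C takes 0.3024×2090×6.105 = 3858.5 J, leaving 10359 J for melting.
To melt every bit of ice: 0.3024×334000 = 101002 J.
Since 10359 < 101002 J, not all the ice melts; equilibrium is at 0 °C.
m_melted×334000 = 10359  ⇒  m_melted ≈ 0.03102 kg.

m_melted ≈ 0.031 kg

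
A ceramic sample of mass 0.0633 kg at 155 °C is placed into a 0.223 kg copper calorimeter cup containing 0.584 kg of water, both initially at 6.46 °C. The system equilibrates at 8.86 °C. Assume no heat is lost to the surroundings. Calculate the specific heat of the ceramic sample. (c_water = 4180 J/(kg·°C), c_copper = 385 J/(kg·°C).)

Heat gained plus heat lost sum to zero:
0.0633×c×(8.86 − 155) + 0.584×4180×(8.86 − 6.46) + 0.223×385×(8.86 − 6.46) = 0
-9.251 c = -6064.7
c = -6064.7/-9.251 ≈ 655.6 J/(kg·°C)

c ≈ 656 J/(kg·°C)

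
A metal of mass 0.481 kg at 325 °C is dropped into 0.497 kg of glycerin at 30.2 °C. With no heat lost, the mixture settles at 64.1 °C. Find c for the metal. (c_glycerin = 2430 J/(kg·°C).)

c ≈ 326 J/(kg·°C)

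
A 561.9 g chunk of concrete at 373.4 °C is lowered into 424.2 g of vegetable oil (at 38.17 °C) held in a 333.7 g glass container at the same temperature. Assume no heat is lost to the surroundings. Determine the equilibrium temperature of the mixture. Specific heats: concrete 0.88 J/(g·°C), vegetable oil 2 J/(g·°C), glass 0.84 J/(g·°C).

T_f ≈ 140.3 °C

T_f = Σ m_i c_i T_i / Σ m_i c_i:
T_f = (494.47·373.4 + 848.4·38.17 + 280.31·38.17) / (494.47 + 848.4 + 280.31)
    = 227719 / 1623.2 ≈ 140.29 °C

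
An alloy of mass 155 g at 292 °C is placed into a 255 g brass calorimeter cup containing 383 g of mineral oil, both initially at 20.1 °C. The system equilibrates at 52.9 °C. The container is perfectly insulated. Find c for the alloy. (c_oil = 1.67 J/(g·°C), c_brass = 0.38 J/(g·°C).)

c ≈ 0.652 J/(g·°C)

Energy conservation, ΣQ = 0:
155×c×(52.9 − 292) + 383×1.67×(52.9 − 20.1) + 255×0.38×(52.9 − 20.1) = 0
-37060 c = -24158
c = -24158/-37060 ≈ 0.6518 J/(g·°C)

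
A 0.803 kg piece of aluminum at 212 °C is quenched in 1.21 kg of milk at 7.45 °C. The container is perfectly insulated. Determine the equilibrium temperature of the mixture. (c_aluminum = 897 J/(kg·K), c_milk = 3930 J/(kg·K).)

T_f ≈ 34.4 °C

Setting the total heat transfer to zero:
0.803×897×(T − 212) + 1.21×3930×(T − 7.45) = 0
720.29(T − 212) + 4755.3(T − 7.45) = 0
5475.6 T = 188129
T = 188129 / 5475.6 = 34.4 °C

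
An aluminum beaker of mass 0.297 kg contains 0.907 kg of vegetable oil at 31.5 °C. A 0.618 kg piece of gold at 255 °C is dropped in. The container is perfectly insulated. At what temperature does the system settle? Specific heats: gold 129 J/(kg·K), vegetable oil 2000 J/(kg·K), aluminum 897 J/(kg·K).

With ΣQ=0 the equilibrium temperature is the m·c-weighted mean:
T_f = (79.72×255 + 1814×31.5 + 266.41×31.5) / (79.72 + 1814 + 266.41)
    = 85862 / 2160.1 ≈ 39.75 °C

T_f ≈ 39.7 °C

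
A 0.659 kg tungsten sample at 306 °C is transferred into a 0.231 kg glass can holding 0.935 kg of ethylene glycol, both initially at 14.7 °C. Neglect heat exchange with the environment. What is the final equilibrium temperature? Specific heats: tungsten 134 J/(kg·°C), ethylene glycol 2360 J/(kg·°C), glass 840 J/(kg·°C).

T_f ≈ 25.0 °C

T_f = Σ m_i c_i T_i / Σ m_i c_i:
T_f = (88.31*306 + 2206.6*14.7 + 194.04*14.7) / (88.31 + 2206.6 + 194.04)
    = 62311 / 2488.9 ≈ 25.04 °C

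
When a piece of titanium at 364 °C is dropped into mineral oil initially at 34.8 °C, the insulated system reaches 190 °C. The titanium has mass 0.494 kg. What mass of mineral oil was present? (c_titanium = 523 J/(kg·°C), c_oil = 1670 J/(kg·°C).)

m ≈ 0.173 kg

Net heat exchanged in the isolated system is zero:
0.494·523·(190 − 364) + m·1670·(190 − 34.8) = 0
259184 m = 44955
m = 44955/259184 ≈ 0.1734 kg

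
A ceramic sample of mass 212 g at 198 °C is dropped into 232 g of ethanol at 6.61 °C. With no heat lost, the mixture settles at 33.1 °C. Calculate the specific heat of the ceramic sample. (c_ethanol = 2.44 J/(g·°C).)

Heat gained plus heat lost sum to zero:
212·c·(33.1 − 198) + 232·2.44·(33.1 − 6.61) = 0
-34959 c = -14995
c = -14995/-34959 ≈ 0.4289 J/(g·°C)

c ≈ 0.429 J/(g·°C)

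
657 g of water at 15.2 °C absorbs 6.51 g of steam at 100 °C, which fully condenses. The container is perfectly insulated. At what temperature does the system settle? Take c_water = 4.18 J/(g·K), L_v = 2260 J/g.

Taking heat into each body as positive, Σ m c ΔT = 0:
latent heat released on condensation: 6.51×2260 = 14713
  condensed water 100 °C→T: 27.21(T − 100)
  water warms: 657×4.18×(T − 15.2) = 2746.3(T − 15.2)
2773.5 T = 14713 + 2721.2 + 41743 = 59177
T ≈ 21.34 °C — below 100 °C, confirming all the steam condensed.

T_f ≈ 21.3 °C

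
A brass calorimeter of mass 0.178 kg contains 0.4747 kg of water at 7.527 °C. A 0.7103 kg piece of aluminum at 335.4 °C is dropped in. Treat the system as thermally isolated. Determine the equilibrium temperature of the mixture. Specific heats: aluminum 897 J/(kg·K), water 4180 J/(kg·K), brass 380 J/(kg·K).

Net heat exchanged in the isolated system is zero:
0.7103×897×(T − 335.4) + 0.4747×4180×(T − 7.527) + 0.178×380×(T − 7.527) = 0
2689 T = 229141
T ≈ 85.21 °C

T_f ≈ 85.2 °C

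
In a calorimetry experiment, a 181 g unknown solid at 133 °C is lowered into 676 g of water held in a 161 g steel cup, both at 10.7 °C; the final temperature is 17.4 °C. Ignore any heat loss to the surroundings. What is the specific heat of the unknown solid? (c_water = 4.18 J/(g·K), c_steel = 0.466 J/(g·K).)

Energy conservation, ΣQ = 0:
181×c×(17.4 − 133) + 676×4.18×(17.4 − 10.7) + 161×0.466×(17.4 − 10.7) = 0
-20924 c = -19435
c = -19435/-20924 ≈ 0.9288 J/(g·K)

c ≈ 0.929 J/(g·K)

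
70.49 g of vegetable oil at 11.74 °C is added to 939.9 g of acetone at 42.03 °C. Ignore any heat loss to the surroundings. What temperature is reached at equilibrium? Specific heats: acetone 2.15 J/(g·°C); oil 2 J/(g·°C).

Heat gained plus heat lost sum to zero:
939.9*2.15*(T − 42.03) + 70.49*2*(T − 11.74) = 0
2020.8(T − 42.03) + 140.98(T − 11.74) = 0
(2020.8 + 140.98) T = 2020.8*42.03 + 140.98*11.74
T ≈ 40.05 °C

T_f ≈ 40.1 °C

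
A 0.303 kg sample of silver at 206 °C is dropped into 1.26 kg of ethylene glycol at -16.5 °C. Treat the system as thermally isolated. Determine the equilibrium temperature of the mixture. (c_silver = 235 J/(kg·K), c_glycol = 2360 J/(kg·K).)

T_f ≈ -11.3 °C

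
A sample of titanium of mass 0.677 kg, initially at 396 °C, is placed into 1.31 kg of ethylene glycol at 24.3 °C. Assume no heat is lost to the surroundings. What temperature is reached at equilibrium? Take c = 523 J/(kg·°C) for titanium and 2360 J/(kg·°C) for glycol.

|Q_titanium| = |Q_glycol|:
0.677·523·(396 − T) = 1.31·2360·(T − 24.3)
354.07(396 − T) = 3091.6(T − 24.3)
3445.7 T = 215338  ⇒  T ≈ 62.50 °C

T_f ≈ 62.5 °C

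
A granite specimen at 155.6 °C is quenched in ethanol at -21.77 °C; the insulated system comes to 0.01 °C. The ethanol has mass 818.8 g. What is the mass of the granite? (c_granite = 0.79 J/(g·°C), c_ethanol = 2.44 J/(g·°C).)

Heat lost by the granite = heat gained by the ethanol:
m×0.79×(155.6 − 0.01) = 818.8×2.44×(0.01 − (-21.77))
122.92 m = 43514  ⇒  m ≈ 354 g

m ≈ 354 g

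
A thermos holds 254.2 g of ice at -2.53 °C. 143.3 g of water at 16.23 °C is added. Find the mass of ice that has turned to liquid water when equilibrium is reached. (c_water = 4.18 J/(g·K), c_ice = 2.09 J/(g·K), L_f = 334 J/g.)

m_melted ≈ 25.1 g

Water can give up m c ΔT = 143.3·4.18·16.23 = 9721.7 J before reaching 0 °C.
Warming the ice to 0 °C takes 254.2·2.09·2.53 = 1344.1 J, leaving 8377.5 J for melting.
To melt every bit of ice: 254.2·334 = 84903 J.
Since 8377.5 < 84903 J, not all the ice melts; equilibrium is at 0 °C.
m_melted·334 = 8377.5  ⇒  m_melted ≈ 25.08 g.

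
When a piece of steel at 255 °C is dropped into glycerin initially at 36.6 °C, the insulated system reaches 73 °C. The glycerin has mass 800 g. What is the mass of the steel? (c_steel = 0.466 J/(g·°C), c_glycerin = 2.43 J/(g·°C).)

m ≈ 834 g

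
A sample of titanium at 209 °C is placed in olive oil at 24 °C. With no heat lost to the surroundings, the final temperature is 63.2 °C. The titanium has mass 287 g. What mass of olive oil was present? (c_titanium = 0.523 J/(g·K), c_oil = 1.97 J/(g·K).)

Energy conservation, ΣQ = 0:
287·0.523·(63.2 − 209) + m·1.97·(63.2 − 24) = 0
77.22 m = 21885
m = 21885/77.22 ≈ 283.4 g

m ≈ 283 g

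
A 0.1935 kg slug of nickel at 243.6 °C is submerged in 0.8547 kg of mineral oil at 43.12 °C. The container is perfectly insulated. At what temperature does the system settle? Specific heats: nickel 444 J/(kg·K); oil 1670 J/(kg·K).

T_f ≈ 54.5 °C

Conservation of energy gives ΣQ = 0:
0.1935*444*(T − 243.6) + 0.8547*1670*(T − 43.12) = 0
(85.91 + 1427.3) T = 85.91*243.6 + 1427.3*43.12
T = 82476 / 1513.3 = 54.5 °C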